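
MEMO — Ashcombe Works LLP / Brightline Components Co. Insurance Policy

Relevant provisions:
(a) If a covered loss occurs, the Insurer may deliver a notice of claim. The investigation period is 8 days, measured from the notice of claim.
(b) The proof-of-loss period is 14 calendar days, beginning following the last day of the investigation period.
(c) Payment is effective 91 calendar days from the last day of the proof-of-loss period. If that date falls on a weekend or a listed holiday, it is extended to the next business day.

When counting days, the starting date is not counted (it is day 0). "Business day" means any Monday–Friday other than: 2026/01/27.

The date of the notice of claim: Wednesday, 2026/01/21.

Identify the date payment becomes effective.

The last day of the investigation period: 8 calendar days after 2026/01/21 is 2026/01/29.
Adding 14 calendar days to 2026/01/29 gives 2026/02/12, which is the last day of the proof-of-loss period.
The date payment becomes effective: 91 calendar days after 2026/02/12 is 2026/05/14. 2026/05/14 is a Thursday and is not a listed holiday, so no roll-forward applies.

2026/05/14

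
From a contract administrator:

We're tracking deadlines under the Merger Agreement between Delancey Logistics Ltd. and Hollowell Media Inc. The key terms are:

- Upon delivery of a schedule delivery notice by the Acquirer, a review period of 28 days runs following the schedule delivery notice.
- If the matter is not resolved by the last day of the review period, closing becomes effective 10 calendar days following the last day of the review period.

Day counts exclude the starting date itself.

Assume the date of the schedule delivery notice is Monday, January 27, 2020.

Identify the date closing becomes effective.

March 5, 2020

Adding 28 calendar days to January 27, 2020 gives February 24, 2020, which is the last day of the review period.
The date closing becomes effective: 10 calendar days after February 24, 2020 is March 5, 2020.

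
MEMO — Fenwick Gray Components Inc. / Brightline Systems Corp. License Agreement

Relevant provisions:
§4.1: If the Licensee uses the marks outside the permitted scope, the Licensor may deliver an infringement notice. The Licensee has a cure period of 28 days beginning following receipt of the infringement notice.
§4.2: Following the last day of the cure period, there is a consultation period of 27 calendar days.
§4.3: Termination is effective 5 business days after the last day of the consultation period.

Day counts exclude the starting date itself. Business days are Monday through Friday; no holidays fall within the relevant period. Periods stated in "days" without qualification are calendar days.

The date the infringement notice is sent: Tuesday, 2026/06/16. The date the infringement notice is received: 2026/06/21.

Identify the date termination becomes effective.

2026/08/21

The last day of the cure period: 28 calendar days after 2026/06/21 is 2026/07/19.
The last day of the consultation period: 2026/07/19 + 27 days = 2026/08/15.
From Saturday, 2026/08/15, 5 business days (Aug 17, Aug 18, Aug 19, Aug 20, Aug 21, skipping weekends) brings us to Friday, 2026/08/21, which is the date termination becomes effective.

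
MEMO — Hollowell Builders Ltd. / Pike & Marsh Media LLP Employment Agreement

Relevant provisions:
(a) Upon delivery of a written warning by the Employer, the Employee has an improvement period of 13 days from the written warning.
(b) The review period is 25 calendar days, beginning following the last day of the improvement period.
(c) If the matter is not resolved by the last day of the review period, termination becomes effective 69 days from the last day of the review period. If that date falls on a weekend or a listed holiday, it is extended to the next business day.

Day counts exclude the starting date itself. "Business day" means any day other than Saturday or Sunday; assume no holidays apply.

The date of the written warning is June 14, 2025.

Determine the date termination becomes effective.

The last day of the improvement period: June 14, 2025 + 13 days = June 27, 2025.
Adding 25 calendar days to June 27, 2025 gives July 22, 2025, which is the last day of the review period.
Adding 69 calendar days to July 22, 2025 gives September 29, 2025, which is the date termination becomes effective. September 29, 2025 is a Monday, so no roll-forward applies.

September 29, 2025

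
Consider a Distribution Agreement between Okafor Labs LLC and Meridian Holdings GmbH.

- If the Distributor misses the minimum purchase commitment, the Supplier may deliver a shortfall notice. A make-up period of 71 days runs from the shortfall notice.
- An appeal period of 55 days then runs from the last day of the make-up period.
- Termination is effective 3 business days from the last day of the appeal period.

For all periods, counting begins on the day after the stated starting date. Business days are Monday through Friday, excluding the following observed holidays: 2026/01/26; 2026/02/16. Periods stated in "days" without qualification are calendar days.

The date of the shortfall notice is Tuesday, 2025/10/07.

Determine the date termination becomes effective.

The last day of the make-up period: 71 calendar days after 2025/10/07 is 2025/12/17.
The last day of the appeal period: 2025/12/17 + 55 days = 2026/02/10.
The date termination becomes effective: counting 3 business days from Tuesday, 2026/02/10 (Feb 11, Feb 12, Feb 13, skipping weekends) reaches Friday, 2026/02/13.

2026/02/13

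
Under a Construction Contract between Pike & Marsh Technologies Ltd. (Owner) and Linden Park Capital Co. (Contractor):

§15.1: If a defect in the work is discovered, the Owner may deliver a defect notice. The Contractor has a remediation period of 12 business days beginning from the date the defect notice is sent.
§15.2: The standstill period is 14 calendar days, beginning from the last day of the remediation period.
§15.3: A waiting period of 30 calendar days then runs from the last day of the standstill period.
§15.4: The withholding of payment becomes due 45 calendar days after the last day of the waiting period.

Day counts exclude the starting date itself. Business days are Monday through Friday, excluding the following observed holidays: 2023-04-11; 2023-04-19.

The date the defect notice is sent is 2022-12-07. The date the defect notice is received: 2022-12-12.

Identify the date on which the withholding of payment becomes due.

2023-03-22

From Wednesday, 2022-12-07, 12 business days (Dec 8, Dec 9, Dec 12, Dec 13, …, Dec 21, Dec 22, Dec 23, skipping weekends) brings us to Friday, 2022-12-23, which is the last day of the remediation period.
The last day of the standstill period: 14 calendar days after 2022-12-23 is 2023-01-06.
The last day of the waiting period: 30 calendar days after 2023-01-06 is 2023-02-05.
The date on which the withholding of payment becomes due: 45 calendar days after 2023-02-05 is 2023-03-22.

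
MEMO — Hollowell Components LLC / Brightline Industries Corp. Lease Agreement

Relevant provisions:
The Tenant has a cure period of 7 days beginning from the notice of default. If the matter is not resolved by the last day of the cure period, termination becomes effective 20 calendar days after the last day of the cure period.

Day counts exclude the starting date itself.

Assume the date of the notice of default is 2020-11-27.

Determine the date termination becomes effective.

The last day of the cure period: 7 calendar days after 2020-11-27 is 2020-12-04.
The date termination becomes effective: 2020-12-04 + 20 days = 2020-12-24.

2020-12-24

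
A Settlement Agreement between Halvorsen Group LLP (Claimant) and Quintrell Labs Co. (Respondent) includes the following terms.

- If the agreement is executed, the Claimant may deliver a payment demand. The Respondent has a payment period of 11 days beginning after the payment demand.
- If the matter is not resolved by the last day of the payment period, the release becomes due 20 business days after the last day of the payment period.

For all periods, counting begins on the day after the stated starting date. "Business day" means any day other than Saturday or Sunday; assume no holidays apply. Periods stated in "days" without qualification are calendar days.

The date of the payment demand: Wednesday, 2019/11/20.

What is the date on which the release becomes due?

The last day of the payment period: 2019/11/20 + 11 days = 2019/12/01.
The date on which the release becomes due: 20 business days after Sunday, 2019/12/01, skipping weekends — Dec 2, Dec 3, Dec 4, Dec 5, …, Dec 25, Dec 26, Dec 27 — lands on Friday, 2019/12/27.

2019/12/27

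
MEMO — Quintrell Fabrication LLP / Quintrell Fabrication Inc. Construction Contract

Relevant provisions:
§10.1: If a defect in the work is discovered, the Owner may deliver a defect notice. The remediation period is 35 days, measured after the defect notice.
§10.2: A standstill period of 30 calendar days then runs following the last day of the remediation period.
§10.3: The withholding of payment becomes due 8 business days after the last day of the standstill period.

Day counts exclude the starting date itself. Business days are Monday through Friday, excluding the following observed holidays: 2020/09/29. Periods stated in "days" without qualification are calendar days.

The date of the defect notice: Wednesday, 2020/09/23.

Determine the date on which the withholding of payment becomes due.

2020/12/09

The last day of the remediation period: 35 calendar days after 2020/09/23 is 2020/10/28.
The last day of the standstill period: 30 calendar days after 2020/10/28 is 2020/11/27.
The date on which the withholding of payment becomes due: counting 8 business days from Friday, 2020/11/27 (Nov 30, Dec 1, Dec 2, Dec 3, Dec 4, Dec 7, Dec 8, Dec 9, skipping weekends) reaches Wednesday, 2020/12/09.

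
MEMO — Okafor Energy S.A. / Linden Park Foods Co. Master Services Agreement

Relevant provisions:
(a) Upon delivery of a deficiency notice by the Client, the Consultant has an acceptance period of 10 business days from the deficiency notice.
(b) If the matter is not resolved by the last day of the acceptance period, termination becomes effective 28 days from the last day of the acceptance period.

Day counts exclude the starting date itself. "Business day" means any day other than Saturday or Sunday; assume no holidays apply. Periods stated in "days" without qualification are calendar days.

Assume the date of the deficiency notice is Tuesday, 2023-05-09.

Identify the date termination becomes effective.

From Tuesday, 2023-05-09, 10 business days (May 10, May 11, May 12, May 15, May 16, May 17, May 18, May 19, May 22, May 23, skipping weekends) brings us to Tuesday, 2023-05-23, which is the last day of the acceptance period.
The date termination becomes effective: 28 calendar days after 2023-05-23 is 2023-06-20.

2023-06-20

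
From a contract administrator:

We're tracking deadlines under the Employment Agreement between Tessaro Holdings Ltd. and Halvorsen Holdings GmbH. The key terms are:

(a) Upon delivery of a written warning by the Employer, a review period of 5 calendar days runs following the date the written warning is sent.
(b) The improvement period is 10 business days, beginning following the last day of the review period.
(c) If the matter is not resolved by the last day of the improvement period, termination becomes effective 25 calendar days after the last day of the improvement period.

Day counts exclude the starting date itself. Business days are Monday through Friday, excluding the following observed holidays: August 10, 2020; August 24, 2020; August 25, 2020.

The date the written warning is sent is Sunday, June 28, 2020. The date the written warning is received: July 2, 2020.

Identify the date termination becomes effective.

August 11, 2020

The last day of the review period: 5 calendar days after June 28, 2020 is July 3, 2020.
The last day of the improvement period: 10 business days after Friday, July 3, 2020, skipping weekends — Jul 6, Jul 7, Jul 8, Jul 9, Jul 10, Jul 13, Jul 14, Jul 15, Jul 16, Jul 17 — lands on Friday, July 17, 2020.
The date termination becomes effective: July 17, 2020 + 25 days = August 11, 2020.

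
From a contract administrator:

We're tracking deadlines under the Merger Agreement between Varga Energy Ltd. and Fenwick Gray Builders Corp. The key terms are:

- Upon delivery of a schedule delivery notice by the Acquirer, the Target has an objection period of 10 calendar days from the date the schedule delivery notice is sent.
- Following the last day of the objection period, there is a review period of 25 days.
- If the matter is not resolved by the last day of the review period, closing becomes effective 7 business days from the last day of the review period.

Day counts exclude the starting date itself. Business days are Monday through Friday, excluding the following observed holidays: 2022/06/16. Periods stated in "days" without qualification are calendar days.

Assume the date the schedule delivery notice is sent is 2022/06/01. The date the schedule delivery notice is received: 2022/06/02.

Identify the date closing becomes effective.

2022/07/15

Adding 10 calendar days to 2022/06/01 gives 2022/06/11, which is the last day of the objection period.
The last day of the review period: 2022/06/11 + 25 days = 2022/07/06.
The date closing becomes effective: 7 business days after Wednesday, 2022/07/06, skipping weekends — Jul 7, Jul 8, Jul 11, Jul 12, Jul 13, Jul 14, Jul 15 — lands on Friday, 2022/07/15.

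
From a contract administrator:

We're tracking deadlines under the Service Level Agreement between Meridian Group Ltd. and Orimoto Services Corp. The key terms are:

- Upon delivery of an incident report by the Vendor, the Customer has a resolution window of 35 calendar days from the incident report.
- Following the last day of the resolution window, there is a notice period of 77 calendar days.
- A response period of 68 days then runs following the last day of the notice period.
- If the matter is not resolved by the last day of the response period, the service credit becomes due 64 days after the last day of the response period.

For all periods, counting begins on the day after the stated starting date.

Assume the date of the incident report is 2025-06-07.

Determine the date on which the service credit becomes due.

2026-02-06

The last day of the resolution window: 2025-06-07 + 35 days = 2025-07-12.
Adding 77 calendar days to 2025-07-12 gives 2025-09-27, which is the last day of the notice period.
Adding 68 calendar days to 2025-09-27 gives 2025-12-04, which is the last day of the response period.
Adding 64 calendar days to 2025-12-04 gives 2026-02-06, which is the date on which the service credit becomes due.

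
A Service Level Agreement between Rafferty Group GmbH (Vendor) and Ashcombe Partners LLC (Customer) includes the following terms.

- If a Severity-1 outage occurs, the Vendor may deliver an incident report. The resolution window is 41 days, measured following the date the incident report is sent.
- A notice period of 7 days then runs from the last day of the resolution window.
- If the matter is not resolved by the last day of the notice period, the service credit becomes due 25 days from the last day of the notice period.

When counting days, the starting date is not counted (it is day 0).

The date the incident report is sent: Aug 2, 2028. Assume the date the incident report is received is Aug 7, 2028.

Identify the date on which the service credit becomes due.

Adding 41 calendar days to Aug 2, 2028 gives Sep 12, 2028, which is the last day of the resolution window.
The last day of the notice period: Sep 12, 2028 + 7 days = Sep 19, 2028.
Adding 25 calendar days to Sep 19, 2028 gives Oct 14, 2028, which is the date on which the service credit becomes due.

Oct 14, 2028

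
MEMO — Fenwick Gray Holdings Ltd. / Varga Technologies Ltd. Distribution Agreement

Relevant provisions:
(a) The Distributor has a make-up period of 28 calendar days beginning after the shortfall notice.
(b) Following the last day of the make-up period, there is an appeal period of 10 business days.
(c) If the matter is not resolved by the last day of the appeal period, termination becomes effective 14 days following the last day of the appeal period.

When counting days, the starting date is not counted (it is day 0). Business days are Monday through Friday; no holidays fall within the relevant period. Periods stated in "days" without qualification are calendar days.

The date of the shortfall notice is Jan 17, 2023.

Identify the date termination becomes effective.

Mar 14, 2023

The last day of the make-up period: Jan 17, 2023 + 28 days = Feb 14, 2023.
The last day of the appeal period: counting 10 business days from Tuesday, Feb 14, 2023 (Feb 15, Feb 16, Feb 17, Feb 20, Feb 21, Feb 22, Feb 23, Feb 24, Feb 27, Feb 28, skipping weekends) reaches Tuesday, Feb 28, 2023.
The date termination becomes effective: Feb 28, 2023 + 14 days = Mar 14, 2023.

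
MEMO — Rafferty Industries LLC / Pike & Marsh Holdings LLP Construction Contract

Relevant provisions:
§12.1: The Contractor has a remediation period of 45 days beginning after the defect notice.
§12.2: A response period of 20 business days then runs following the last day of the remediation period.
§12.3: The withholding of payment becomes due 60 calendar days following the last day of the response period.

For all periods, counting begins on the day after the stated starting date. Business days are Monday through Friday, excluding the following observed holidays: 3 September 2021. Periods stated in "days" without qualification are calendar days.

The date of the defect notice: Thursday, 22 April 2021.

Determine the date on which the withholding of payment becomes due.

31 August 2021

The last day of the remediation period: 45 calendar days after 22 April 2021 is 6 June 2021.
From Sunday, 6 June 2021, 20 business days (Jun 7, Jun 8, Jun 9, Jun 10, …, Jun 30, Jul 1, Jul 2, skipping weekends) brings us to Friday, 2 July 2021, which is the last day of the response period.
Adding 60 calendar days to 2 July 2021 gives 31 August 2021, which is the date on which the withholding of payment becomes due.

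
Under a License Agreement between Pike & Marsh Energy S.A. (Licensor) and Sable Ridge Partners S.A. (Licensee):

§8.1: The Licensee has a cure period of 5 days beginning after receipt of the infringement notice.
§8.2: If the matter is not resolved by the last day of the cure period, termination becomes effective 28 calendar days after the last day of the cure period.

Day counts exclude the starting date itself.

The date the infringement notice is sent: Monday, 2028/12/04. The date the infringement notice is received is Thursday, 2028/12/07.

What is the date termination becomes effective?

The last day of the cure period: 2028/12/07 + 5 days = 2028/12/12.
The date termination becomes effective: 28 calendar days after 2028/12/12 is 2029/01/09.

2029/01/09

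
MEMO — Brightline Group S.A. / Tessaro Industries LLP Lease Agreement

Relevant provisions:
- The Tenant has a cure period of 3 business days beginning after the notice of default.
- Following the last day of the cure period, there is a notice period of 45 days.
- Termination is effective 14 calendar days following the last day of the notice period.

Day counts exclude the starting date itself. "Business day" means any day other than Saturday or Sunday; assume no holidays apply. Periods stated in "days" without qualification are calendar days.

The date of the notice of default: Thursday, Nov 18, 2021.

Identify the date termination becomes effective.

From Thursday, Nov 18, 2021, 3 business days (Nov 19, Nov 22, Nov 23, skipping weekends) brings us to Tuesday, Nov 23, 2021, which is the last day of the cure period.
The last day of the notice period: Nov 23, 2021 + 45 days = Jan 7, 2022.
Adding 14 calendar days to Jan 7, 2022 gives Jan 21, 2022, which is the date termination becomes effective.

Jan 21, 2022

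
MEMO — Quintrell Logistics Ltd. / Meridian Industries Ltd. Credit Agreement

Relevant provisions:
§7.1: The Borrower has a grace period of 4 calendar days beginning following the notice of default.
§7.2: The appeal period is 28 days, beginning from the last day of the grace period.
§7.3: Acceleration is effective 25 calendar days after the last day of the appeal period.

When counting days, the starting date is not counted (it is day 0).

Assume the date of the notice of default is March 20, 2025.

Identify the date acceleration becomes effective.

The last day of the grace period: 4 calendar days after March 20, 2025 is March 24, 2025.
The last day of the appeal period: March 24, 2025 + 28 days = April 21, 2025.
The date acceleration becomes effective: April 21, 2025 + 25 days = May 16, 2025.

May 16, 2025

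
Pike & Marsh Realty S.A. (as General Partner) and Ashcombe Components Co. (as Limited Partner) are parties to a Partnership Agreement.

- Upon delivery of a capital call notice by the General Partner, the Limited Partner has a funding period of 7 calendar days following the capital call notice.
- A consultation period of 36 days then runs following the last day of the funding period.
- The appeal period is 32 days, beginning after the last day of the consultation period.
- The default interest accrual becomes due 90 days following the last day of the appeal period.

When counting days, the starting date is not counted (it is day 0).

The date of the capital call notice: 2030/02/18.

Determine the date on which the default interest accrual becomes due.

The last day of the funding period: 7 calendar days after 2030/02/18 is 2030/02/25.
The last day of the consultation period: 2030/02/25 + 36 days = 2030/04/02.
The last day of the appeal period: 2030/04/02 + 32 days = 2030/05/04.
The date on which the default interest accrual becomes due: 90 calendar days after 2030/05/04 is 2030/08/02.

2030/08/02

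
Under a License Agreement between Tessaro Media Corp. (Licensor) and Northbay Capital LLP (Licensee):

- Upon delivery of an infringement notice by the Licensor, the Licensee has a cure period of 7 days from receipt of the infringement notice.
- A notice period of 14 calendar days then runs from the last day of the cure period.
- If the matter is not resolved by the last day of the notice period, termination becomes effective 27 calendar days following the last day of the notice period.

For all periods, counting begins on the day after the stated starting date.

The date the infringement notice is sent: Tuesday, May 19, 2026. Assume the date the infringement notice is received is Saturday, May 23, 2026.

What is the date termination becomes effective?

Adding 7 calendar days to May 23, 2026 gives May 30, 2026, which is the last day of the cure period.
Adding 14 calendar days to May 30, 2026 gives June 13, 2026, which is the last day of the notice period.
The date termination becomes effective: 27 calendar days after June 13, 2026 is July 10, 2026.

July 10, 2026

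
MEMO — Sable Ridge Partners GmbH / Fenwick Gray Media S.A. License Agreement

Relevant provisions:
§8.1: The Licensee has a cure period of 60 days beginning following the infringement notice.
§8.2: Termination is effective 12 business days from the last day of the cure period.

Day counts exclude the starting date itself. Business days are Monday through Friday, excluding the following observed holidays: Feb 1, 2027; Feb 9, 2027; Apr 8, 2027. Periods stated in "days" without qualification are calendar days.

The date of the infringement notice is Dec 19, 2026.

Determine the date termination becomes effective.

Mar 5, 2027

The last day of the cure period: Dec 19, 2026 + 60 days = Feb 17, 2027.
From Wednesday, Feb 17, 2027, 12 business days (Feb 18, Feb 19, Feb 22, Feb 23, …, Mar 3, Mar 4, Mar 5, skipping weekends) brings us to Friday, Mar 5, 2027, which is the date termination becomes effective.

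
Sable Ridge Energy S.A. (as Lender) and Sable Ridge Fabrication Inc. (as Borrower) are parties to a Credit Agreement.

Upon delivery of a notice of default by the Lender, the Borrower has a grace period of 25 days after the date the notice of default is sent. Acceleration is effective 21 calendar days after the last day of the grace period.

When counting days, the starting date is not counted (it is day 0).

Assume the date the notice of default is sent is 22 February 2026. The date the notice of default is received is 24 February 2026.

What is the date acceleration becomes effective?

Adding 25 calendar days to 22 February 2026 gives 19 March 2026, which is the last day of the grace period.
Adding 21 calendar days to 19 March 2026 gives 9 April 2026, which is the date acceleration becomes effective.

9 April 2026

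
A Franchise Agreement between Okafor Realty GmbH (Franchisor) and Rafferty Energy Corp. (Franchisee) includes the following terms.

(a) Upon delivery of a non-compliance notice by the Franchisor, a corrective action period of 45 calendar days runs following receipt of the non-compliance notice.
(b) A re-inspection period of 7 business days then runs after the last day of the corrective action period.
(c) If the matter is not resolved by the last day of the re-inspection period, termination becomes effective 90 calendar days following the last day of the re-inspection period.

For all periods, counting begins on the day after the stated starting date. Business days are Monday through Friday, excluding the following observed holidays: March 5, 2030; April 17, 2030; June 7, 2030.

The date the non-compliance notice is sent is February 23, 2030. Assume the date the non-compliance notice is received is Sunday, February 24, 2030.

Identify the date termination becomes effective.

The last day of the corrective action period: 45 calendar days after February 24, 2030 is April 10, 2030.
The last day of the re-inspection period: 7 business days after Wednesday, April 10, 2030, skipping weekends and the listed holiday on Apr 17 — Apr 11, Apr 12, Apr 15, Apr 16, Apr 18, Apr 19, Apr 22 — lands on Monday, April 22, 2030.
The date termination becomes effective: 90 calendar days after April 22, 2030 is July 21, 2030.

July 21, 2030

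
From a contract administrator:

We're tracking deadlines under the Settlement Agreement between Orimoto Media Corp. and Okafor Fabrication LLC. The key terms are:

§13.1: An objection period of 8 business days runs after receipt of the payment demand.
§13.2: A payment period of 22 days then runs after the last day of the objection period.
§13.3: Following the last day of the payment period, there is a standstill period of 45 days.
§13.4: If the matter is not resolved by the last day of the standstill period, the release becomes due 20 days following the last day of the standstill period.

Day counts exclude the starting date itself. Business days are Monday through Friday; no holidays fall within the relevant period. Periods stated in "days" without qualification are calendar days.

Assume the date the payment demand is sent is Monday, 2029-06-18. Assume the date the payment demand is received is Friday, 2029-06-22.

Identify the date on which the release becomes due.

From Friday, 2029-06-22, 8 business days (Jun 25, Jun 26, Jun 27, Jun 28, Jun 29, Jul 2, Jul 3, Jul 4, skipping weekends) brings us to Wednesday, 2029-07-04, which is the last day of the objection period.
The last day of the payment period: 2029-07-04 + 22 days = 2029-07-26.
The last day of the standstill period: 2029-07-26 + 45 days = 2029-09-09.
The date on which the release becomes due: 20 calendar days after 2029-09-09 is 2029-09-29.

2029-09-29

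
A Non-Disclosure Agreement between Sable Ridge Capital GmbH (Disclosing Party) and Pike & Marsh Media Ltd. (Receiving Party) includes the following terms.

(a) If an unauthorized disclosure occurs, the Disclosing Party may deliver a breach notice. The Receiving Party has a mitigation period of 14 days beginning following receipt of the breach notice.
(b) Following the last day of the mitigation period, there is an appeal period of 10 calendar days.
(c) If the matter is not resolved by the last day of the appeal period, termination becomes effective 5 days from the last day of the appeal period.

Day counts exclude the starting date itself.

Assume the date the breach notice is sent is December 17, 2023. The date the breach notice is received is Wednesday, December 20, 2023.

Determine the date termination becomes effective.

January 18, 2024

The last day of the mitigation period: 14 calendar days after December 20, 2023 is January 3, 2024.
The last day of the appeal period: January 3, 2024 + 10 days = January 13, 2024.
The date termination becomes effective: January 13, 2024 + 5 days = January 18, 2024.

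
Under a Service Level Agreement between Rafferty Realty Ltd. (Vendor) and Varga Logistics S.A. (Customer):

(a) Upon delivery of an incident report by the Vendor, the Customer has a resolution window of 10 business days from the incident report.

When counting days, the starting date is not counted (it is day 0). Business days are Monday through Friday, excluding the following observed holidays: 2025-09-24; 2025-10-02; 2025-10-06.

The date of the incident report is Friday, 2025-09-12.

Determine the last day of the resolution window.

2025-09-29

The last day of the resolution window: counting 10 business days from Friday, 2025-09-12 (Sep 15, Sep 16, Sep 17, Sep 18, Sep 19, Sep 22, Sep 23, Sep 25, Sep 26, Sep 29, skipping weekends and the listed holiday on Sep 24) reaches Monday, 2025-09-29.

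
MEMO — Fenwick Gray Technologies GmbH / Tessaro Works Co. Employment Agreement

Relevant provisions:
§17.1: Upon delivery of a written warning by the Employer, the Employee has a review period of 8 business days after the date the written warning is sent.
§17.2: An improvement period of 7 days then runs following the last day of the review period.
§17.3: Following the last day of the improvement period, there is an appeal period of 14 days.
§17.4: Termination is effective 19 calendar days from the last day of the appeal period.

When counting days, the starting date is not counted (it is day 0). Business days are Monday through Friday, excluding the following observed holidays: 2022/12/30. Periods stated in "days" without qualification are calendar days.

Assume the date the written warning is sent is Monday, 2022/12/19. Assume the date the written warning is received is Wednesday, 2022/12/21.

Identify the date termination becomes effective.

2023/02/07

The last day of the review period: counting 8 business days from Monday, 2022/12/19 (Dec 20, Dec 21, Dec 22, Dec 23, Dec 26, Dec 27, Dec 28, Dec 29, skipping weekends) reaches Thursday, 2022/12/29.
The last day of the improvement period: 2022/12/29 + 7 days = 2023/01/05.
Adding 14 calendar days to 2023/01/05 gives 2023/01/19, which is the last day of the appeal period.
The date termination becomes effective: 2023/01/19 + 19 days = 2023/02/07.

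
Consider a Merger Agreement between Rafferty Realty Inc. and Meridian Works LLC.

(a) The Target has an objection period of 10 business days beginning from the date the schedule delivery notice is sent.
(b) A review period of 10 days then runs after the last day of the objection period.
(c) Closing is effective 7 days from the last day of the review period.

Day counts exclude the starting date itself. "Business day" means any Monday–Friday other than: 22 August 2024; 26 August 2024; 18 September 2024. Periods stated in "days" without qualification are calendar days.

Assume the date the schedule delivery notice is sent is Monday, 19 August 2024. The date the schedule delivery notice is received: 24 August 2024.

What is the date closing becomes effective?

From Monday, 19 August 2024, 10 business days (Aug 20, Aug 21, Aug 23, Aug 27, Aug 28, Aug 29, Aug 30, Sep 2, Sep 3, Sep 4, skipping weekends and the listed holidays on Aug 22, Aug 26) brings us to Wednesday, 4 September 2024, which is the last day of the objection period.
The last day of the review period: 4 September 2024 + 10 days = 14 September 2024.
The date closing becomes effective: 14 September 2024 + 7 days = 21 September 2024.

21 September 2024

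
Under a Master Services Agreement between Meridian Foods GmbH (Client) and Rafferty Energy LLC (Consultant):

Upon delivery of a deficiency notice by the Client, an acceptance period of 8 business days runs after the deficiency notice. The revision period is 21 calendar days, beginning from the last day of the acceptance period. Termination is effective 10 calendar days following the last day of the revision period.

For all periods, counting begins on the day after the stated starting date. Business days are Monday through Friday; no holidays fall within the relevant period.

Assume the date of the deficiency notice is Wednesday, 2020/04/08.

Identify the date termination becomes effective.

The last day of the acceptance period: counting 8 business days from Wednesday, 2020/04/08 (Apr 9, Apr 10, Apr 13, Apr 14, Apr 15, Apr 16, Apr 17, Apr 20, skipping weekends) reaches Monday, 2020/04/20.
The last day of the revision period: 21 calendar days after 2020/04/20 is 2020/05/11.
The date termination becomes effective: 10 calendar days after 2020/05/11 is 2020/05/21.

2020/05/21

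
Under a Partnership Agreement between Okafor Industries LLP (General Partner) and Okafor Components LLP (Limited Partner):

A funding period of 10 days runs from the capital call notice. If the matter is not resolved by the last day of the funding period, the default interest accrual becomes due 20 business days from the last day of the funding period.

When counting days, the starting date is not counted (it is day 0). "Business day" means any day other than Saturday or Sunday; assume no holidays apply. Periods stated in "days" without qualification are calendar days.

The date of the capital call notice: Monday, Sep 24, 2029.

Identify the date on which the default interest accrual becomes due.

The last day of the funding period: 10 calendar days after Sep 24, 2029 is Oct 4, 2029.
The date on which the default interest accrual becomes due: 20 business days after Thursday, Oct 4, 2029, skipping weekends — Oct 5, Oct 8, Oct 9, Oct 10, …, Oct 30, Oct 31, Nov 1 — lands on Thursday, Nov 1, 2029.

Nov 1, 2029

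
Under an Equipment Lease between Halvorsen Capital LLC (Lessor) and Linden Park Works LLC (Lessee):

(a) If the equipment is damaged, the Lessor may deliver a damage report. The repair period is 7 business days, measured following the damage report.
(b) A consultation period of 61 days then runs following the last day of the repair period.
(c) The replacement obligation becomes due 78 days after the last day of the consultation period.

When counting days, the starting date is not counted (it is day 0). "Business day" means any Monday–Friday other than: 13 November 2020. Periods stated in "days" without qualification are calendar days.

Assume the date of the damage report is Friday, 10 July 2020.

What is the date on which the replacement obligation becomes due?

The last day of the repair period: 7 business days after Friday, 10 July 2020, skipping weekends — Jul 13, Jul 14, Jul 15, Jul 16, Jul 17, Jul 20, Jul 21 — lands on Tuesday, 21 July 2020.
The last day of the consultation period: 61 calendar days after 21 July 2020 is 20 September 2020.
The date on which the replacement obligation becomes due: 20 September 2020 + 78 days = 7 December 2020.

7 December 2020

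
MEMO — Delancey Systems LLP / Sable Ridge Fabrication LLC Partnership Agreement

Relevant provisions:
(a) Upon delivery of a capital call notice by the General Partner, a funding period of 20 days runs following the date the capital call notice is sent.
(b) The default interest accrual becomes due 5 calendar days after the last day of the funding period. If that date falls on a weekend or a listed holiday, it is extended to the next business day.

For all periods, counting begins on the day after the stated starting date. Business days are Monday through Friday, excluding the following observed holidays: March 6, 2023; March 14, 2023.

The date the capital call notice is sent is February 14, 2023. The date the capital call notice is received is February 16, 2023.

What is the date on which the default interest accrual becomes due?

March 13, 2023

The last day of the funding period: 20 calendar days after February 14, 2023 is March 6, 2023.
Adding 5 calendar days to March 6, 2023 gives March 11, 2023, which is the date on which the default interest accrual becomes due. That falls on a Saturday, so it rolls to the next business day, Monday, March 13, 2023.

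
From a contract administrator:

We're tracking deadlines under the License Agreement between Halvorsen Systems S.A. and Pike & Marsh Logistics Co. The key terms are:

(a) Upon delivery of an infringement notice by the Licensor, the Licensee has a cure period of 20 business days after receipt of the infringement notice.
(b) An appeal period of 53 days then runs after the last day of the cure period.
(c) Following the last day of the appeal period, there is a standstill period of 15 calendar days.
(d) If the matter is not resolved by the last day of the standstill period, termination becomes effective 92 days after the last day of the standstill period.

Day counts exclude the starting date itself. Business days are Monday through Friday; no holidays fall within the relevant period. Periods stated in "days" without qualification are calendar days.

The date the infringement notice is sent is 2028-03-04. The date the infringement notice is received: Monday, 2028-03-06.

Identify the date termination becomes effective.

The last day of the cure period: 20 business days after Monday, 2028-03-06, skipping weekends — Mar 7, Mar 8, Mar 9, Mar 10, …, Mar 30, Mar 31, Apr 3 — lands on Monday, 2028-04-03.
The last day of the appeal period: 2028-04-03 + 53 days = 2028-05-26.
The last day of the standstill period: 2028-05-26 + 15 days = 2028-06-10.
The date termination becomes effective: 92 calendar days after 2028-06-10 is 2028-09-10.

2028-09-10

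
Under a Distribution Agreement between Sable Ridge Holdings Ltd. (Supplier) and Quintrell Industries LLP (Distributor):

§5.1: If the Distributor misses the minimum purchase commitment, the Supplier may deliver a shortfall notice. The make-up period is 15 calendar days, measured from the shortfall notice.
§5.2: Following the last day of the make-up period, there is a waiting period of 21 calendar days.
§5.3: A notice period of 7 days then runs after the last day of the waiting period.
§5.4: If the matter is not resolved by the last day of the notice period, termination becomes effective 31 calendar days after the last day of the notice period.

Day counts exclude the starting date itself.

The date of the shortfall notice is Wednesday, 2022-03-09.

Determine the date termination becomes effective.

2022-05-22

The last day of the make-up period: 2022-03-09 + 15 days = 2022-03-24.
Adding 21 calendar days to 2022-03-24 gives 2022-04-14, which is the last day of the waiting period.
Adding 7 calendar days to 2022-04-14 gives 2022-04-21, which is the last day of the notice period.
The date termination becomes effective: 31 calendar days after 2022-04-21 is 2022-05-22.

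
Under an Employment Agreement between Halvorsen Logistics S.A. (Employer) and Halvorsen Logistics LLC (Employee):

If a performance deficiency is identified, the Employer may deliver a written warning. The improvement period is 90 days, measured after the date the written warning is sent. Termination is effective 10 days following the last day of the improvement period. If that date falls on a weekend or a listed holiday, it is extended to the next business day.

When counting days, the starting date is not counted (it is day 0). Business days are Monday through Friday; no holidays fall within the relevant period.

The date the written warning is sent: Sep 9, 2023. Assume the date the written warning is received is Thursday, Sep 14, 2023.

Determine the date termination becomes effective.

Adding 90 calendar days to Sep 9, 2023 gives Dec 8, 2023, which is the last day of the improvement period.
The date termination becomes effective: Dec 8, 2023 + 10 days = Dec 18, 2023. Dec 18, 2023 is a Monday, so no roll-forward applies.

Dec 18, 2023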